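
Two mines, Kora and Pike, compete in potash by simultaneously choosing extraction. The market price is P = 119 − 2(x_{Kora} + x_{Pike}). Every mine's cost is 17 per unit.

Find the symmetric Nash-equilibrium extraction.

17

Mine Kora's profit: π = x_{Kora}(119 − 2(x_{Kora} + x_{Pike})) − 17x_{Kora}.
∂π/∂x_{Kora} = 102 − 4x_{Kora} − 2x_{Pike} = 0, so x_{Kora} = 25.5 − 0.5x_{Pike}.
The game is symmetric, so in equilibrium x_{Pike} = x_{Kora}: the reaction function gives 1.5x_{Kora} = 25.5, hence x_{Kora} = 17.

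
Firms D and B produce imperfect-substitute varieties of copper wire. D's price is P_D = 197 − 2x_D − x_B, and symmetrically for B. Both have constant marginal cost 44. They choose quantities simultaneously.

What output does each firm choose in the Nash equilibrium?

30.6

Firm D's profit: π = x_D(197 − 2x_D − x_B) − 44x_D.
∂π/∂x_D = 153 − 4x_D − x_B = 0 ⇒ x_D = 38.25 − 0.25x_B.
By symmetry x_B = x_D; substituting into the reaction function, 1.25x_D = 38.25 and x_D = 30.6.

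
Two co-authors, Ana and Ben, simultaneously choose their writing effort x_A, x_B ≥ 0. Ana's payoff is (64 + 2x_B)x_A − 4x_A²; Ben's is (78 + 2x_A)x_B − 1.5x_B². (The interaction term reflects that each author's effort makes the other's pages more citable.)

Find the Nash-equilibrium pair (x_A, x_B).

Expanding Ana's payoff: 64x_A + 2x_Bx_A − 4x_A².
∂π/∂x_A = 64 + 2x_B − 8x_A = 0, so x_A = 8 + 0.25x_B.
Likewise for Ben: x_B = 26 + (2/3)x_A.
Substituting the second reaction function into the first: x_A = 8 + 0.25(26 + (2/3)x_A), which gives (5/6)x_A = 14.5 ⇒ x_A = 17.4.
Then x_B = 26 + (2/3)·17.4 = 37.6.

17.4, 37.6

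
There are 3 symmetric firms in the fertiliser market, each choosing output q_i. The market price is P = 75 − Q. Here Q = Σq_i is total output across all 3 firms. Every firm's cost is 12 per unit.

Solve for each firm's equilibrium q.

A representative firm's profit is π_i = q_i(75 − Q) − 12q_i, with Q = q_i + Σ_{j≠i} q_j.
First-order condition: 63 − 2q_i − Σ_{j≠i} q_j = 0.
With identical firms, set every q_j = q: then 63 − 2q − 2q = 0, i.e. q = 63/4 = 15.75.

15.75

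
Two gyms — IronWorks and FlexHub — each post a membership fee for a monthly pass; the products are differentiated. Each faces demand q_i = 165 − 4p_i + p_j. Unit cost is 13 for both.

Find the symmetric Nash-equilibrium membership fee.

IronWorks's profit: π = (p_{IronWorks} − 13)(165 − 4p_{IronWorks} + p_{FlexHub}).
∂π/∂p_{IronWorks} = 217 − 8p_{IronWorks} + p_{FlexHub} = 0 ⇒ p_{IronWorks} = 27.125 + 0.125p_{FlexHub}.
The game is symmetric, so in equilibrium p_{FlexHub} = p_{IronWorks}: the reaction function gives 0.875p_{IronWorks} = 27.125, hence p_{IronWorks} = 31.

31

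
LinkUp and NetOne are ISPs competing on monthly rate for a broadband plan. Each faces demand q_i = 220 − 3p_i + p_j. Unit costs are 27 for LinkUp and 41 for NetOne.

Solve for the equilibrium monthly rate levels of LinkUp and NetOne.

LinkUp's profit: π = (p_{LinkUp} − 27)(220 − 3p_{LinkUp} + p_{NetOne}).
∂π/∂p_{LinkUp} = 301 − 6p_{LinkUp} + p_{NetOne} = 0 ⇒ p_{LinkUp} = 301/6 + (1/6)p_{NetOne}.
Similarly p_{NetOne} = 343/6 + (1/6)p_{LinkUp}.
Plugging p_{NetOne} into LinkUp's best response: p_{LinkUp} = 301/6 + (1/6)(343/6 + (1/6)p_{LinkUp}) ⇒ (35/36)p_{LinkUp} = 2149/36, so p_{LinkUp} = 61.4.
Then p_{NetOne} = 343/6 + (1/6)·61.4 = 67.4.

61.4, 67.4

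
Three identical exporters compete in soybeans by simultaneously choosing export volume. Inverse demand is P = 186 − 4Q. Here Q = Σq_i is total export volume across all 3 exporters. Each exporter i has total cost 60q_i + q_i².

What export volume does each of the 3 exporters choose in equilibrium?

A representative exporter's profit is π_i = q_i(186 − 4Q) − 60q_i − q_i², with Q = q_i + Σ_{j≠i} q_j.
First-order condition: 126 − 10q_i − 4Σ_{j≠i} q_j = 0.
With identical exporters, set every q_j = q: then 126 − 10q − 8q = 0, i.e. q = 126/18 = 7.

7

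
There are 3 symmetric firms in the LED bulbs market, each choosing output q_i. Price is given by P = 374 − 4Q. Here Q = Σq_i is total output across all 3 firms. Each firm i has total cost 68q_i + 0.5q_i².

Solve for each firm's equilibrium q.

18

A representative firm's profit is π_i = q_i(374 − 4Q) − 68q_i − 0.5q_i², with Q = q_i + Σ_{j≠i} q_j.
First-order condition: 306 − 9q_i − 4Σ_{j≠i} q_j = 0.
In a symmetric equilibrium every firm chooses the same q, so Σ_{j≠i} q_j = 2q. The condition becomes 306 − 17q = 0, giving q = 306/17 = 18.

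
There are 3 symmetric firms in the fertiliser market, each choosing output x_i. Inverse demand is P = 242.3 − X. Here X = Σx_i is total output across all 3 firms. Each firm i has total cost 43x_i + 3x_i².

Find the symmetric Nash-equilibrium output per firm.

19.93

A representative firm's profit is π_i = x_i(242.3 − X) − 43x_i − 3x_i², with X = x_i + Σ_{j≠i} x_j.
First-order condition: 199.3 − 8x_i − Σ_{j≠i} x_j = 0.
In a symmetric equilibrium every firm chooses the same x, so Σ_{j≠i} x_j = 2x. The condition becomes 199.3 − 10x = 0, giving x = 199.3/10 = 19.93.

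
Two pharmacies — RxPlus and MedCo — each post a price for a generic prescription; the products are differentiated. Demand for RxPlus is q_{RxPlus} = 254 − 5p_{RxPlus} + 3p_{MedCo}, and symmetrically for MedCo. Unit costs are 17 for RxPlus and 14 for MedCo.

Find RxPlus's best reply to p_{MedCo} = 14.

RxPlus's profit: π = (p_{RxPlus} − 17)(254 − 5p_{RxPlus} + 3p_{MedCo}).
∂π/∂p_{RxPlus} = 339 − 10p_{RxPlus} + 3p_{MedCo} = 0 ⇒ p_{RxPlus} = 33.9 + 0.3p_{MedCo}.
At p_{MedCo} = 14: p_{RxPlus} = 33.9 + 0.3·14 = 38.1.

38.1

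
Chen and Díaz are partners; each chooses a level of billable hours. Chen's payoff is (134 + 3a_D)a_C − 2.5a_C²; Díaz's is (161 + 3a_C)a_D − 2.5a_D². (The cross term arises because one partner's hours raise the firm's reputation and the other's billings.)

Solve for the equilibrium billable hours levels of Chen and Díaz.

Expanding Chen's payoff: 134a_C + 3a_Da_C − 2.5a_C².
∂π/∂a_C = 134 + 3a_D − 5a_C = 0, so a_C = 26.8 + 0.6a_D.
Likewise for Díaz: a_D = 32.2 + 0.6a_C.
Solving the two reaction functions simultaneously: (1 − (0.6)(0.6))a_C = 26.8 + 0.6·32.2, so 0.64a_C = 46.12 and a_C = 72.0625.
Then a_D = 32.2 + 0.6·72.0625 = 75.4375.

72.0625, 75.4375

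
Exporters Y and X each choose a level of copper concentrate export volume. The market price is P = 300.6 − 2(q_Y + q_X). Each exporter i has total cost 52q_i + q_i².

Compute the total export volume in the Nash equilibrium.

62.15

Exporter Y's profit: π = q_Y(300.6 − 2(q_Y + q_X)) − 52q_Y − q_Y².
∂π/∂q_Y = 248.6 − 6q_Y − 2q_X = 0, so q_Y = 1243/30 − (1/3)q_X.
By symmetry q_X = q_Y; substituting into the reaction function, (4/3)q_Y = 1243/30 and q_Y = 31.075.
Total export volume: 31.075 + 31.075 = 62.15.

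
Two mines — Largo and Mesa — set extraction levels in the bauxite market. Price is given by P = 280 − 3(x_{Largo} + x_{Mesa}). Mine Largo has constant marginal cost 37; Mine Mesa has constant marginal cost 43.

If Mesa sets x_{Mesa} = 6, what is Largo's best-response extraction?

37.5

Mine Largo's profit: π = x_{Largo}(280 − 3(x_{Largo} + x_{Mesa})) − 37x_{Largo}.
∂π/∂x_{Largo} = 243 − 6x_{Largo} − 3x_{Mesa} = 0, so x_{Largo} = 40.5 − 0.5x_{Mesa}.
At x_{Mesa} = 6: x_{Largo} = 40.5 − 0.5·6 = 37.5.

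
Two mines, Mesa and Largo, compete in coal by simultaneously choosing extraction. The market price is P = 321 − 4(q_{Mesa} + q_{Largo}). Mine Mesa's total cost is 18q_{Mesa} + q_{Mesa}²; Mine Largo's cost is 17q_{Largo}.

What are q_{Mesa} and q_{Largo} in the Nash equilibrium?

Mine Mesa's profit: π = q_{Mesa}(321 − 4(q_{Mesa} + q_{Largo})) − 18q_{Mesa} − q_{Mesa}².
∂π/∂q_{Mesa} = 303 − 10q_{Mesa} − 4q_{Largo} = 0, so q_{Mesa} = 30.3 − 0.4q_{Largo}.
For Largo: ∂π/∂q_{Largo} = 304 − 8q_{Largo} − 4q_{Mesa} = 0 ⇒ q_{Largo} = 38 − 0.5q_{Mesa}.
Solving the two reaction functions simultaneously: (1 − (−0.4)(−0.5))q_{Mesa} = 30.3 − 0.4·38, so 0.8q_{Mesa} = 15.1 and q_{Mesa} = 18.875.
Then q_{Largo} = 38 − 0.5·18.875 = 28.5625.

18.875, 28.5625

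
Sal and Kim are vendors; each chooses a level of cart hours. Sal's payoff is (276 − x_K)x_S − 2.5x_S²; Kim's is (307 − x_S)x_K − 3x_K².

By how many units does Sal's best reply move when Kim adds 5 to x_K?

-1

Expanding Sal's payoff: 276x_S − x_Kx_S − 2.5x_S².
∂π/∂x_S = 276 − x_K − 5x_S = 0, so x_S = 55.2 − 0.2x_K.
The reaction-function slope is −0.2, so a 5-unit rise in x_K moves x_S by −0.2 × 5 = −1. Sal's best response falls — the actions are strategic substitutes.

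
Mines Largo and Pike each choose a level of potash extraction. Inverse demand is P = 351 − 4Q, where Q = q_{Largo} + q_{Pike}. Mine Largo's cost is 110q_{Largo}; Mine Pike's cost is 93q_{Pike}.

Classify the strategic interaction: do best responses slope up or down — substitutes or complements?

Mine Largo's profit: π = q_{Largo}(351 − 4(q_{Largo} + q_{Pike})) − 110q_{Largo}.
∂π/∂q_{Largo} = 241 − 8q_{Largo} − 4q_{Pike} = 0, so q_{Largo} = 30.125 − 0.5q_{Pike}.
The best-response slope dq_{Largo}/dq_{Pike} = −0.5 < 0: the reaction function is downward-sloping, so the choices are strategic substitutes.

strategic substitutes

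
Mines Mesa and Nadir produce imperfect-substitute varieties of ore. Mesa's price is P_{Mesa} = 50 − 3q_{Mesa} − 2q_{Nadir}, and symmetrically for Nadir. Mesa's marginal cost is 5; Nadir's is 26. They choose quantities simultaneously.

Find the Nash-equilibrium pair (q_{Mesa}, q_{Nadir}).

Mine Mesa's profit: π = q_{Mesa}(50 − 3q_{Mesa} − 2q_{Nadir}) − 5q_{Mesa}.
∂π/∂q_{Mesa} = 45 − 6q_{Mesa} − 2q_{Nadir} = 0 ⇒ q_{Mesa} = 7.5 − (1/3)q_{Nadir}.
Similarly q_{Nadir} = 4 − (1/3)q_{Mesa}.
Solving the two reaction functions simultaneously: (1 − (−1/3)(−1/3))q_{Mesa} = 7.5 − (1/3)·4, so (8/9)q_{Mesa} = 37/6 and q_{Mesa} = 6.9375.
Then q_{Nadir} = 4 − (1/3)·6.9375 = 1.6875.

6.9375, 1.6875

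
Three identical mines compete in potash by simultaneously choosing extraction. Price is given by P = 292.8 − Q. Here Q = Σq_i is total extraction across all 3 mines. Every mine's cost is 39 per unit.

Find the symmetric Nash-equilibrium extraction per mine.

A representative mine's profit is π_i = q_i(292.8 − Q) − 39q_i, with Q = q_i + Σ_{j≠i} q_j.
First-order condition: 253.8 − 2q_i − Σ_{j≠i} q_j = 0.
In a symmetric equilibrium every mine chooses the same q, so Σ_{j≠i} q_j = 2q. The condition becomes 253.8 − 4q = 0, giving q = 253.8/4 = 63.45.

63.45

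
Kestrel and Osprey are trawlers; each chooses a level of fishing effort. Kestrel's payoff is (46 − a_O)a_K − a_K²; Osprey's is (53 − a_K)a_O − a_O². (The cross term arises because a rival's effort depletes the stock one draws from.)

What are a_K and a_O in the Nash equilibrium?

13, 20

Expanding Kestrel's payoff: 46a_K − a_Oa_K − a_K².
∂π/∂a_K = 46 − a_O − 2a_K = 0, so a_K = 23 − 0.5a_O.
Likewise for Osprey: a_O = 26.5 − 0.5a_K.
Solving the two reaction functions simultaneously: (1 − (−0.5)(−0.5))a_K = 23 − 0.5·26.5, so 0.75a_K = 9.75 and a_K = 13.
Then a_O = 26.5 − 0.5·13 = 20.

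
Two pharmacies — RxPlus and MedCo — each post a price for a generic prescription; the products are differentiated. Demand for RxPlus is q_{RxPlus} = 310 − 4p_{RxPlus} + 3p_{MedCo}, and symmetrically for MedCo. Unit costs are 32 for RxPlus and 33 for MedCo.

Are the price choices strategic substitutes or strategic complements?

strategic complements

RxPlus's profit: π = (p_{RxPlus} − 32)(310 − 4p_{RxPlus} + 3p_{MedCo}).
∂π/∂p_{RxPlus} = 438 − 8p_{RxPlus} + 3p_{MedCo} = 0 ⇒ p_{RxPlus} = 54.75 + 0.375p_{MedCo}.
The best-response slope dp_{RxPlus}/dp_{MedCo} = 0.375 > 0: the reaction function is upward-sloping, so the choices are strategic complements.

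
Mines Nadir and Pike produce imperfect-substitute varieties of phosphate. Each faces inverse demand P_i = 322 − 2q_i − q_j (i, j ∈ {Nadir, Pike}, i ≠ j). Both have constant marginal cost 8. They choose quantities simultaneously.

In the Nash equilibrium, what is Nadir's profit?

Mine Nadir's profit: π = q_{Nadir}(322 − 2q_{Nadir} − q_{Pike}) − 8q_{Nadir}.
∂π/∂q_{Nadir} = 314 − 4q_{Nadir} − q_{Pike} = 0 ⇒ q_{Nadir} = 78.5 − 0.25q_{Pike}.
The game is symmetric, so in equilibrium q_{Pike} = q_{Nadir}: the reaction function gives 1.25q_{Nadir} = 78.5, hence q_{Nadir} = 62.8.
P_{Nadir} = 322 − 2·62.8 − 62.8 = 133.6.
Profit = (133.6 − 8)·62.8 = 7887.68.

7887.68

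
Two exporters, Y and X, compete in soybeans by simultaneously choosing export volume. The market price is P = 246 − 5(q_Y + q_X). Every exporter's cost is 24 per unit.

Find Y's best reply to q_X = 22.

Exporter Y's profit: π = q_Y(246 − 5(q_Y + q_X)) − 24q_Y.
∂π/∂q_Y = 222 − 10q_Y − 5q_X = 0, so q_Y = 22.2 − 0.5q_X.
At q_X = 22: q_Y = 22.2 − 0.5·22 = 11.2.

11.2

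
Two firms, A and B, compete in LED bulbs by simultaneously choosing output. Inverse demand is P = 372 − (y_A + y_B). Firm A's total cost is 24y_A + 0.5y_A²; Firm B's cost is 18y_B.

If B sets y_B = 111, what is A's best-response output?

Firm A's profit: π = y_A(372 − (y_A + y_B)) − 24y_A − 0.5y_A².
∂π/∂y_A = 348 − 3y_A − y_B = 0, so y_A = 116 − (1/3)y_B.
At y_B = 111: y_A = 116 − (1/3)·111 = 79.

79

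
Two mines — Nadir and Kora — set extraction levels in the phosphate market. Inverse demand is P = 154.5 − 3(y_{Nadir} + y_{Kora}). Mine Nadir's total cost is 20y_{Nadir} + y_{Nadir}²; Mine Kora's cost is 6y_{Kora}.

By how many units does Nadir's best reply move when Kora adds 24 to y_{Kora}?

-9

Mine Nadir's profit: π = y_{Nadir}(154.5 − 3(y_{Nadir} + y_{Kora})) − 20y_{Nadir} − y_{Nadir}².
∂π/∂y_{Nadir} = 134.5 − 8y_{Nadir} − 3y_{Kora} = 0, so y_{Nadir} = 16.8125 − 0.375y_{Kora}.
The reaction-function slope is −0.375, so a 24-unit rise in y_{Kora} moves y_{Nadir} by −0.375 × 24 = −9. Nadir's best response falls — the actions are strategic substitutes.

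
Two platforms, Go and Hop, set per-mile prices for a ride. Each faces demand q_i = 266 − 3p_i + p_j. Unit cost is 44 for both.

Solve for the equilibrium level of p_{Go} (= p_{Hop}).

79.6

Go's profit: π = (p_{Go} − 44)(266 − 3p_{Go} + p_{Hop}).
∂π/∂p_{Go} = 398 − 6p_{Go} + p_{Hop} = 0 ⇒ p_{Go} = 199/3 + (1/6)p_{Hop}.
The game is symmetric, so in equilibrium p_{Hop} = p_{Go}: the reaction function gives (5/6)p_{Go} = 199/3, hence p_{Go} = 79.6.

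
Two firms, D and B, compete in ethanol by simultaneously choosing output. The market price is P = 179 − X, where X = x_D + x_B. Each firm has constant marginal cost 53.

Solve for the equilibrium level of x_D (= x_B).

Firm D's profit: π = x_D(179 − (x_D + x_B)) − 53x_D.
∂π/∂x_D = 126 − 2x_D − x_B = 0, so x_D = 63 − 0.5x_B.
By symmetry x_B = x_D; substituting into the reaction function, 1.5x_D = 63 and x_D = 42.

42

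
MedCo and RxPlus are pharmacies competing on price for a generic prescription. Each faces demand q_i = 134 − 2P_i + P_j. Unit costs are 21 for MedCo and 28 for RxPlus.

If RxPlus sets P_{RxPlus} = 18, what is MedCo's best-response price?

MedCo's profit: π = (P_{MedCo} − 21)(134 − 2P_{MedCo} + P_{RxPlus}).
∂π/∂P_{MedCo} = 176 − 4P_{MedCo} + P_{RxPlus} = 0 ⇒ P_{MedCo} = 44 + 0.25P_{RxPlus}.
At P_{RxPlus} = 18: P_{MedCo} = 44 + 0.25·18 = 48.5.

48.5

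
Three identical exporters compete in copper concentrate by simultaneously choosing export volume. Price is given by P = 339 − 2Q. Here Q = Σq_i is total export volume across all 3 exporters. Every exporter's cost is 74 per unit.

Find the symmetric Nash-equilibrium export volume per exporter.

A representative exporter's profit is π_i = q_i(339 − 2Q) − 74q_i, with Q = q_i + Σ_{j≠i} q_j.
First-order condition: 265 − 4q_i − 2Σ_{j≠i} q_j = 0.
Imposing symmetry (q_j = q for all j) turns Σ_{j≠i} q_j into 2q, so 265 = 8q and q = 33.125.

33.125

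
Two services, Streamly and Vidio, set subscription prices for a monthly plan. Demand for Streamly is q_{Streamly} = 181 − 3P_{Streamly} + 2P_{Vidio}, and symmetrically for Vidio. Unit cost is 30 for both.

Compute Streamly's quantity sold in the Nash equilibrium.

113.25

Streamly's profit: π = (P_{Streamly} − 30)(181 − 3P_{Streamly} + 2P_{Vidio}).
∂π/∂P_{Streamly} = 271 − 6P_{Streamly} + 2P_{Vidio} = 0 ⇒ P_{Streamly} = 271/6 + (1/3)P_{Vidio}.
The game is symmetric, so in equilibrium P_{Vidio} = P_{Streamly}: the reaction function gives (2/3)P_{Streamly} = 271/6, hence P_{Streamly} = 67.75.
q_{Streamly} = 181 − 3·67.75 + 2·67.75 = 113.25.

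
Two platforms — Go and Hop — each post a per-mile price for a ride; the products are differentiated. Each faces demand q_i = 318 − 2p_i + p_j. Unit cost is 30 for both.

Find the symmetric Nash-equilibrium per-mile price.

126

Go's profit: π = (p_{Go} − 30)(318 − 2p_{Go} + p_{Hop}).
∂π/∂p_{Go} = 378 − 4p_{Go} + p_{Hop} = 0 ⇒ p_{Go} = 94.5 + 0.25p_{Hop}.
Setting p_{Go} = p_{Hop} in the reaction function: p_{Go} = 94.5 + 0.25p_{Go}, so p_{Go} = 94.5 / 0.75 = 126.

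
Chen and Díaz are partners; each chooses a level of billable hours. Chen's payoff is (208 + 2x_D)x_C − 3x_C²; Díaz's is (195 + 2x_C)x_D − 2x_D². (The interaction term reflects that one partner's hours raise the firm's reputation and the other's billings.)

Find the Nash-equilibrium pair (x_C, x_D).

61.1, 79.3

Expanding Chen's payoff: 208x_C + 2x_Dx_C − 3x_C².
∂π/∂x_C = 208 + 2x_D − 6x_C = 0, so x_C = 104/3 + (1/3)x_D.
Likewise for Díaz: x_D = 48.75 + 0.5x_C.
Plugging x_D into Chen's best response: x_C = 104/3 + (1/3)(48.75 + 0.5x_C) ⇒ (5/6)x_C = 611/12, so x_C = 61.1.
Then x_D = 48.75 + 0.5·61.1 = 79.3.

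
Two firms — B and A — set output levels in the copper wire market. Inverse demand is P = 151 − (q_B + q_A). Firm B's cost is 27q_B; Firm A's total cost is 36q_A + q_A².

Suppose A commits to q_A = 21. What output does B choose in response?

51.5

Firm B's profit: π = q_B(151 − (q_B + q_A)) − 27q_B.
∂π/∂q_B = 124 − 2q_B − q_A = 0, so q_B = 62 − 0.5q_A.
At q_A = 21: q_B = 62 − 0.5·21 = 51.5.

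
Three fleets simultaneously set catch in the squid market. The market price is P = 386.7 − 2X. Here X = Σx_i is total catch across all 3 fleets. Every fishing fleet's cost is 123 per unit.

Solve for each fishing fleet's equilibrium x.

A representative fishing fleet's profit is π_i = x_i(386.7 − 2X) − 123x_i, with X = x_i + Σ_{j≠i} x_j.
First-order condition: 263.7 − 4x_i − 2Σ_{j≠i} x_j = 0.
In a symmetric equilibrium every fishing fleet chooses the same x, so Σ_{j≠i} x_j = 2x. The condition becomes 263.7 − 8x = 0, giving x = 263.7/8 = 32.9625.

32.9625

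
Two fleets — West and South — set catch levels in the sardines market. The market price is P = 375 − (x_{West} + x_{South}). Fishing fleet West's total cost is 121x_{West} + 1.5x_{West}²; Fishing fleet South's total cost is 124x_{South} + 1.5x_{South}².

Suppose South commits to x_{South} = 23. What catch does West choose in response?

46.2

Fishing fleet West's profit: π = x_{West}(375 − (x_{West} + x_{South})) − 121x_{West} − 1.5x_{West}².
∂π/∂x_{West} = 254 − 5x_{West} − x_{South} = 0, so x_{West} = 50.8 − 0.2x_{South}.
At x_{South} = 23: x_{West} = 50.8 − 0.2·23 = 46.2.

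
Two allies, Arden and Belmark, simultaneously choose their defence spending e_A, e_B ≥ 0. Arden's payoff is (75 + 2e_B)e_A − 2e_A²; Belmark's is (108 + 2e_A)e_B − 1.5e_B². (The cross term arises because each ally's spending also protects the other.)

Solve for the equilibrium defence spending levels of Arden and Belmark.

55.125, 72.75

Expanding Arden's payoff: 75e_A + 2e_Be_A − 2e_A².
∂π/∂e_A = 75 + 2e_B − 4e_A = 0, so e_A = 18.75 + 0.5e_B.
Likewise for Belmark: e_B = 36 + (2/3)e_A.
Substituting the second reaction function into the first: e_A = 18.75 + 0.5(36 + (2/3)e_A), which gives (2/3)e_A = 36.75 ⇒ e_A = 55.125.
Then e_B = 36 + (2/3)·55.125 = 72.75.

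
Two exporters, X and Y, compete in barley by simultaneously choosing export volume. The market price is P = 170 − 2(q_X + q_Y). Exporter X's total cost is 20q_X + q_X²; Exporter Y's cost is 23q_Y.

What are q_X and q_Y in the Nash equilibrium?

15.3, 29.1

Exporter X's profit: π = q_X(170 − 2(q_X + q_Y)) − 20q_X − q_X².
∂π/∂q_X = 150 − 6q_X − 2q_Y = 0, so q_X = 25 − (1/3)q_Y.
For Y: ∂π/∂q_Y = 147 − 4q_Y − 2q_X = 0 ⇒ q_Y = 36.75 − 0.5q_X.
Substituting the second reaction function into the first: q_X = 25 − (1/3)(36.75 − 0.5q_X), which gives (5/6)q_X = 12.75 ⇒ q_X = 15.3.
Then q_Y = 36.75 − 0.5·15.3 = 29.1.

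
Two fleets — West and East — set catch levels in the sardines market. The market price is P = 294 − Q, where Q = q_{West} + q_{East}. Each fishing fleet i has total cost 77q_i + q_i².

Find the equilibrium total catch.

86.8

Fishing fleet West's profit: π = q_{West}(294 − (q_{West} + q_{East})) − 77q_{West} − q_{West}².
∂π/∂q_{West} = 217 − 4q_{West} − q_{East} = 0, so q_{West} = 54.25 − 0.25q_{East}.
By symmetry q_{East} = q_{West}; substituting into the reaction function, 1.25q_{West} = 54.25 and q_{West} = 43.4.
Total catch: 43.4 + 43.4 = 86.8.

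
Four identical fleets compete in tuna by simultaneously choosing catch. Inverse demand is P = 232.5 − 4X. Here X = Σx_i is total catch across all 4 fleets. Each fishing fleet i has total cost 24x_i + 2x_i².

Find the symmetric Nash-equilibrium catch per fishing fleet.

A representative fishing fleet's profit is π_i = x_i(232.5 − 4X) − 24x_i − 2x_i², with X = x_i + Σ_{j≠i} x_j.
First-order condition: 208.5 − 12x_i − 4Σ_{j≠i} x_j = 0.
With identical fishing fleets, set every x_j = x: then 208.5 − 12x − 12x = 0, i.e. x = 208.5/24 = 8.6875.

8.6875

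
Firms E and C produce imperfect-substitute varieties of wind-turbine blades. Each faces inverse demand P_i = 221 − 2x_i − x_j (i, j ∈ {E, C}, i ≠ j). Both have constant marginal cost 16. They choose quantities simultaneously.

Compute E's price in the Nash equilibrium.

98

Firm E's profit: π = x_E(221 − 2x_E − x_C) − 16x_E.
∂π/∂x_E = 205 − 4x_E − x_C = 0 ⇒ x_E = 51.25 − 0.25x_C.
Setting x_E = x_C in the reaction function: x_E = 51.25 − 0.25x_E, so x_E = 51.25 / 1.25 = 41.
P_E = 221 − 2·41 − 41 = 98.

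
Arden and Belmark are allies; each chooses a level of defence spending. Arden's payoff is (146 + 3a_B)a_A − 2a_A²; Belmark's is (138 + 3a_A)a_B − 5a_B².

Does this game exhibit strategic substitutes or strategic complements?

Expanding Arden's payoff: 146a_A + 3a_Ba_A − 2a_A².
∂π/∂a_A = 146 + 3a_B − 4a_A = 0, so a_A = 36.5 + 0.75a_B.
The best-response slope da_A/da_B = 0.75 > 0: the reaction function is upward-sloping, so the choices are strategic complements.

strategic complements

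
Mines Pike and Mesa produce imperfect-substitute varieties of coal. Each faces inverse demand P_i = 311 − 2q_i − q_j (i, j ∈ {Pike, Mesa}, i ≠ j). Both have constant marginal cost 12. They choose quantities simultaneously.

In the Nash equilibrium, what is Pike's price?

Mine Pike's profit: π = q_{Pike}(311 − 2q_{Pike} − q_{Mesa}) − 12q_{Pike}.
∂π/∂q_{Pike} = 299 − 4q_{Pike} − q_{Mesa} = 0 ⇒ q_{Pike} = 74.75 − 0.25q_{Mesa}.
By symmetry q_{Mesa} = q_{Pike}; substituting into the reaction function, 1.25q_{Pike} = 74.75 and q_{Pike} = 59.8.
P_{Pike} = 311 − 2·59.8 − 59.8 = 131.6.

131.6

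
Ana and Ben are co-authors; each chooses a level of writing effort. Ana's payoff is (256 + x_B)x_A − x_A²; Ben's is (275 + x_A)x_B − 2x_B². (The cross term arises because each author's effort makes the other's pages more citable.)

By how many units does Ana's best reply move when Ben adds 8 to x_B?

4

Expanding Ana's payoff: 256x_A + x_Bx_A − x_A².
∂π/∂x_A = 256 + x_B − 2x_A = 0, so x_A = 128 + 0.5x_B.
The reaction-function slope is 0.5, so an 8-unit rise in x_B moves x_A by 0.5 × 8 = 4. Ana's best response rises — the actions are strategic complements.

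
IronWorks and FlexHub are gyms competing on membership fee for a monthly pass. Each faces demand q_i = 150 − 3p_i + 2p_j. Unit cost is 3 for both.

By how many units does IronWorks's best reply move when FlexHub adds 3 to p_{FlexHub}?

IronWorks's profit: π = (p_{IronWorks} − 3)(150 − 3p_{IronWorks} + 2p_{FlexHub}).
∂π/∂p_{IronWorks} = 159 − 6p_{IronWorks} + 2p_{FlexHub} = 0 ⇒ p_{IronWorks} = 26.5 + (1/3)p_{FlexHub}.
The reaction-function slope is 1/3, so a 3-unit rise in p_{FlexHub} moves p_{IronWorks} by 1/3 × 3 = 1. IronWorks's best response rises — the actions are strategic complements.

1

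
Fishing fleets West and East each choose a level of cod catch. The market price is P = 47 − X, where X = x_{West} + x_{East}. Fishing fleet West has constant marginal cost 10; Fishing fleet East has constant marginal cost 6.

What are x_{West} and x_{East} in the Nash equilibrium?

11, 15

Fishing fleet West's profit: π = x_{West}(47 − (x_{West} + x_{East})) − 10x_{West}.
∂π/∂x_{West} = 37 − 2x_{West} − x_{East} = 0, so x_{West} = 18.5 − 0.5x_{East}.
By the same steps for East: x_{East} = 20.5 − 0.5x_{West}.
Plugging x_{East} into West's best response: x_{West} = 18.5 − 0.5(20.5 − 0.5x_{West}) ⇒ 0.75x_{West} = 8.25, so x_{West} = 11.
Then x_{East} = 20.5 − 0.5·11 = 15.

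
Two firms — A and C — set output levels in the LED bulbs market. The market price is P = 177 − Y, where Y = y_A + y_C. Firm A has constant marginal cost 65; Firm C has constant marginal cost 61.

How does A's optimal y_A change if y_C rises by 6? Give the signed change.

-3

Firm A's profit: π = y_A(177 − (y_A + y_C)) − 65y_A.
∂π/∂y_A = 112 − 2y_A − y_C = 0, so y_A = 56 − 0.5y_C.
The reaction-function slope is −0.5, so a 6-unit rise in y_C moves y_A by −0.5 × 6 = −3. A's best response falls — the actions are strategic substitutes.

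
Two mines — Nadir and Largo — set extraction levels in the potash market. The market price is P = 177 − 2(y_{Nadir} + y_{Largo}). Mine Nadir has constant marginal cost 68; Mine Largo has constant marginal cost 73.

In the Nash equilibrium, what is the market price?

106

Mine Nadir's profit: π = y_{Nadir}(177 − 2(y_{Nadir} + y_{Largo})) − 68y_{Nadir}.
∂π/∂y_{Nadir} = 109 − 4y_{Nadir} − 2y_{Largo} = 0, so y_{Nadir} = 27.25 − 0.5y_{Largo}.
By the same steps for Largo: y_{Largo} = 26 − 0.5y_{Nadir}.
Plugging y_{Largo} into Nadir's best response: y_{Nadir} = 27.25 − 0.5(26 − 0.5y_{Nadir}) ⇒ 0.75y_{Nadir} = 14.25, so y_{Nadir} = 19.
Then y_{Largo} = 26 − 0.5·19 = 16.5.
Equilibrium price: P = 177 − 2·35.5 = 106.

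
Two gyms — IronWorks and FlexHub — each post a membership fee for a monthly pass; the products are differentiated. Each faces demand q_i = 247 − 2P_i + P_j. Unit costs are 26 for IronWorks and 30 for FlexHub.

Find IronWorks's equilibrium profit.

11011.28

IronWorks's profit: π = (P_{IronWorks} − 26)(247 − 2P_{IronWorks} + P_{FlexHub}).
∂π/∂P_{IronWorks} = 299 − 4P_{IronWorks} + P_{FlexHub} = 0 ⇒ P_{IronWorks} = 74.75 + 0.25P_{FlexHub}.
Similarly P_{FlexHub} = 76.75 + 0.25P_{IronWorks}.
Solving the two reaction functions simultaneously: (1 − (0.25)(0.25))P_{IronWorks} = 74.75 + 0.25·76.75, so 0.9375P_{IronWorks} = 93.9375 and P_{IronWorks} = 100.2.
Then P_{FlexHub} = 76.75 + 0.25·100.2 = 101.8.
q_{IronWorks} = 247 − 2·100.2 + 101.8 = 148.4.
Profit = (100.2 − 26)·148.4 = 11011.28.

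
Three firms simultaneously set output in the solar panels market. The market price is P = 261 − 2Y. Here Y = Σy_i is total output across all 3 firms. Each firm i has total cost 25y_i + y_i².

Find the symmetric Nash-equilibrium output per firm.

A representative firm's profit is π_i = y_i(261 − 2Y) − 25y_i − y_i², with Y = y_i + Σ_{j≠i} y_j.
First-order condition: 236 − 6y_i − 2Σ_{j≠i} y_j = 0.
With identical firms, set every y_j = y: then 236 − 6y − 4y = 0, i.e. y = 236/10 = 23.6.

23.6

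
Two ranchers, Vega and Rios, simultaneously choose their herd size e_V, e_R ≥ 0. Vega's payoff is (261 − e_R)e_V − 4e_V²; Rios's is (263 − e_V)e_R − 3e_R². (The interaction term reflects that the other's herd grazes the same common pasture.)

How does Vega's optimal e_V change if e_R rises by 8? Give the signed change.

-1

Expanding Vega's payoff: 261e_V − e_Re_V − 4e_V².
∂π/∂e_V = 261 − e_R − 8e_V = 0, so e_V = 32.625 − 0.125e_R.
The reaction-function slope is −0.125, so an 8-unit rise in e_R moves e_V by −0.125 × 8 = −1. Vega's best response falls — the actions are strategic substitutes.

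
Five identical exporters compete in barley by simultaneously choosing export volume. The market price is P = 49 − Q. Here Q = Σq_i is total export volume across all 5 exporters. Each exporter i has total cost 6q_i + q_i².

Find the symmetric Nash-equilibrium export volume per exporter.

A representative exporter's profit is π_i = q_i(49 − Q) − 6q_i − q_i², with Q = q_i + Σ_{j≠i} q_j.
First-order condition: 43 − 4q_i − Σ_{j≠i} q_j = 0.
With identical exporters, set every q_j = q: then 43 − 4q − 4q = 0, i.e. q = 43/8 = 5.375.

5.375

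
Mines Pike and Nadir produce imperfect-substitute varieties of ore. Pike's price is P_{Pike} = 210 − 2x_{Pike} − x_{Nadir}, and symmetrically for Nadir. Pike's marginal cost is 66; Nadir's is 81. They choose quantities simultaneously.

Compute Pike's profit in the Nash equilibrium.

1776.08

Mine Pike's profit: π = x_{Pike}(210 − 2x_{Pike} − x_{Nadir}) − 66x_{Pike}.
∂π/∂x_{Pike} = 144 − 4x_{Pike} − x_{Nadir} = 0 ⇒ x_{Pike} = 36 − 0.25x_{Nadir}.
Similarly x_{Nadir} = 32.25 − 0.25x_{Pike}.
Substituting the second reaction function into the first: x_{Pike} = 36 − 0.25(32.25 − 0.25x_{Pike}), which gives 0.9375x_{Pike} = 27.9375 ⇒ x_{Pike} = 29.8.
Then x_{Nadir} = 32.25 − 0.25·29.8 = 24.8.
P_{Pike} = 210 − 2·29.8 − 24.8 = 125.6.
Profit = (125.6 − 66)·29.8 = 1776.08.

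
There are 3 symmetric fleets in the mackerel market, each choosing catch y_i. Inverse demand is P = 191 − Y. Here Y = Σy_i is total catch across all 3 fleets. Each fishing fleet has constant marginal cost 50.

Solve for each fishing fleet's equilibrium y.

35.25

A representative fishing fleet's profit is π_i = y_i(191 − Y) − 50y_i, with Y = y_i + Σ_{j≠i} y_j.
First-order condition: 141 − 2y_i − Σ_{j≠i} y_j = 0.
In a symmetric equilibrium every fishing fleet chooses the same y, so Σ_{j≠i} y_j = 2y. The condition becomes 141 − 4y = 0, giving y = 141/4 = 35.25.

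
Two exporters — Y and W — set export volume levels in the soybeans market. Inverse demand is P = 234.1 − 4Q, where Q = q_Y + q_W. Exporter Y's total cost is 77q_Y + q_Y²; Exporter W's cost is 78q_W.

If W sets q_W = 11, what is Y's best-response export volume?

Exporter Y's profit: π = q_Y(234.1 − 4(q_Y + q_W)) − 77q_Y − q_Y².
∂π/∂q_Y = 157.1 − 10q_Y − 4q_W = 0, so q_Y = 15.71 − 0.4q_W.
At q_W = 11: q_Y = 15.71 − 0.4·11 = 11.31.

11.31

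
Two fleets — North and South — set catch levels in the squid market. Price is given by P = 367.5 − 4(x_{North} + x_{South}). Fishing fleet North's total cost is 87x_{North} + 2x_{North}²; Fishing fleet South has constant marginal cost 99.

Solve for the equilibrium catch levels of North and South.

Fishing fleet North's profit: π = x_{North}(367.5 − 4(x_{North} + x_{South})) − 87x_{North} − 2x_{North}².
∂π/∂x_{North} = 280.5 − 12x_{North} − 4x_{South} = 0, so x_{North} = 23.375 − (1/3)x_{South}.
For South: ∂π/∂x_{South} = 268.5 − 8x_{South} − 4x_{North} = 0 ⇒ x_{South} = 33.5625 − 0.5x_{North}.
Plugging x_{South} into North's best response: x_{North} = 23.375 − (1/3)(33.5625 − 0.5x_{North}) ⇒ (5/6)x_{North} = 12.1875, so x_{North} = 14.625.
Then x_{South} = 33.5625 − 0.5·14.625 = 26.25.

14.625, 26.25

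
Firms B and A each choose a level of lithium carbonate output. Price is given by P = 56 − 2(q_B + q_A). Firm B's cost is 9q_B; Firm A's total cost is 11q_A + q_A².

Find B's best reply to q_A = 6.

8.75

Firm B's profit: π = q_B(56 − 2(q_B + q_A)) − 9q_B.
∂π/∂q_B = 47 − 4q_B − 2q_A = 0, so q_B = 11.75 − 0.5q_A.
At q_A = 6: q_B = 11.75 − 0.5·6 = 8.75.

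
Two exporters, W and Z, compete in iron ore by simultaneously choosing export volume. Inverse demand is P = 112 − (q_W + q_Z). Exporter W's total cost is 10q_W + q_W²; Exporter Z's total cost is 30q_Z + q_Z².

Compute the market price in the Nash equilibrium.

Exporter W's profit: π = q_W(112 − (q_W + q_Z)) − 10q_W − q_W².
∂π/∂q_W = 102 − 4q_W − q_Z = 0, so q_W = 25.5 − 0.25q_Z.
By the same steps for Z: q_Z = 20.5 − 0.25q_W.
Solving the two reaction functions simultaneously: (1 − (−0.25)(−0.25))q_W = 25.5 − 0.25·20.5, so 0.9375q_W = 20.375 and q_W = 326/15.
Then q_Z = 20.5 − 0.25·(326/15) = 226/15.
Equilibrium price: P = 112 − 36.8 = 75.2.

75.2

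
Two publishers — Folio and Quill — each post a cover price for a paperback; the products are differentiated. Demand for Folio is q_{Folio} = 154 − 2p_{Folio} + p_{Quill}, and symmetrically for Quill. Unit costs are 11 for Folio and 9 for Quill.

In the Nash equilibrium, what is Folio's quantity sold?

94.8

Folio's profit: π = (p_{Folio} − 11)(154 − 2p_{Folio} + p_{Quill}).
∂π/∂p_{Folio} = 176 − 4p_{Folio} + p_{Quill} = 0 ⇒ p_{Folio} = 44 + 0.25p_{Quill}.
Similarly p_{Quill} = 43 + 0.25p_{Folio}.
Substituting the second reaction function into the first: p_{Folio} = 44 + 0.25(43 + 0.25p_{Folio}), which gives 0.9375p_{Folio} = 54.75 ⇒ p_{Folio} = 58.4.
Then p_{Quill} = 43 + 0.25·58.4 = 57.6.
q_{Folio} = 154 − 2·58.4 + 57.6 = 94.8.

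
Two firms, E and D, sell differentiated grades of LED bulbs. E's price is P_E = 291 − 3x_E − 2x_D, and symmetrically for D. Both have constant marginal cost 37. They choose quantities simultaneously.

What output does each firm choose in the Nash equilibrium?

Firm E's profit: π = x_E(291 − 3x_E − 2x_D) − 37x_E.
∂π/∂x_E = 254 − 6x_E − 2x_D = 0 ⇒ x_E = 127/3 − (1/3)x_D.
By symmetry x_D = x_E; substituting into the reaction function, (4/3)x_E = 127/3 and x_E = 31.75.

31.75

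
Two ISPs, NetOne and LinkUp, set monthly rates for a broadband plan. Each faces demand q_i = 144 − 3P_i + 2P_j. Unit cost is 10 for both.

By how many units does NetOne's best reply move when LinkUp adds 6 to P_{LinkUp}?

NetOne's profit: π = (P_{NetOne} − 10)(144 − 3P_{NetOne} + 2P_{LinkUp}).
∂π/∂P_{NetOne} = 174 − 6P_{NetOne} + 2P_{LinkUp} = 0 ⇒ P_{NetOne} = 29 + (1/3)P_{LinkUp}.
The reaction-function slope is 1/3, so a 6-unit rise in P_{LinkUp} moves P_{NetOne} by 1/3 × 6 = 2. NetOne's best response rises — the actions are strategic complements.

2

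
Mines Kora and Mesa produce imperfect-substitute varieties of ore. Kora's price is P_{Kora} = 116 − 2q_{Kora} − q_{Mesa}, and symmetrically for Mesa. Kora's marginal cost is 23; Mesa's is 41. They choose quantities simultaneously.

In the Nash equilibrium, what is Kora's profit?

Mine Kora's profit: π = q_{Kora}(116 − 2q_{Kora} − q_{Mesa}) − 23q_{Kora}.
∂π/∂q_{Kora} = 93 − 4q_{Kora} − q_{Mesa} = 0 ⇒ q_{Kora} = 23.25 − 0.25q_{Mesa}.
Similarly q_{Mesa} = 18.75 − 0.25q_{Kora}.
Solving the two reaction functions simultaneously: (1 − (−0.25)(−0.25))q_{Kora} = 23.25 − 0.25·18.75, so 0.9375q_{Kora} = 18.5625 and q_{Kora} = 19.8.
Then q_{Mesa} = 18.75 − 0.25·19.8 = 13.8.
P_{Kora} = 116 − 2·19.8 − 13.8 = 62.6.
Profit = (62.6 − 23)·19.8 = 784.08.

784.08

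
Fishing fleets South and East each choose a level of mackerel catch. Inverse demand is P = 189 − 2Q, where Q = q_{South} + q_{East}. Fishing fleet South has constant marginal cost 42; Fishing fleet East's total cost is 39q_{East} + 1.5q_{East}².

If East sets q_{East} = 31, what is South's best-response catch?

21.25

Fishing fleet South's profit: π = q_{South}(189 − 2(q_{South} + q_{East})) − 42q_{South}.
∂π/∂q_{South} = 147 − 4q_{South} − 2q_{East} = 0, so q_{South} = 36.75 − 0.5q_{East}.
At q_{East} = 31: q_{South} = 36.75 − 0.5·31 = 21.25.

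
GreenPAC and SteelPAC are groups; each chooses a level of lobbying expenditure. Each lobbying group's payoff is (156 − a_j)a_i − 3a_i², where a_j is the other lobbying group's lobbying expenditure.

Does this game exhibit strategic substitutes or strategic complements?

GreenPAC's payoff is (156 − a_S)a_G − 3a_G².
∂π/∂a_G = 156 − a_S − 6a_G = 0, so a_G = 26 − (1/6)a_S.
The best-response slope da_G/da_S = −1/6 < 0: the reaction function is downward-sloping, so the choices are strategic substitutes.

strategic substitutes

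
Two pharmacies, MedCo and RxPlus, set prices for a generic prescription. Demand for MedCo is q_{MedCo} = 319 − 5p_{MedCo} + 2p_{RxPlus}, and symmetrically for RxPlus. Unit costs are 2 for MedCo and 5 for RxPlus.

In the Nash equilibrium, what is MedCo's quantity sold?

MedCo's profit: π = (p_{MedCo} − 2)(319 − 5p_{MedCo} + 2p_{RxPlus}).
∂π/∂p_{MedCo} = 329 − 10p_{MedCo} + 2p_{RxPlus} = 0 ⇒ p_{MedCo} = 32.9 + 0.2p_{RxPlus}.
Similarly p_{RxPlus} = 34.4 + 0.2p_{MedCo}.
Substituting the second reaction function into the first: p_{MedCo} = 32.9 + 0.2(34.4 + 0.2p_{MedCo}), which gives 0.96p_{MedCo} = 39.78 ⇒ p_{MedCo} = 41.4375.
Then p_{RxPlus} = 34.4 + 0.2·41.4375 = 42.6875.
q_{MedCo} = 319 − 5·41.4375 + 2·42.6875 = 197.1875.

197.1875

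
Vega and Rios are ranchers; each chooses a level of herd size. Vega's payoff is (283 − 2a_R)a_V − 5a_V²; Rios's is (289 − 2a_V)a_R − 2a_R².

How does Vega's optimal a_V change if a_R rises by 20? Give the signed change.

Expanding Vega's payoff: 283a_V − 2a_Ra_V − 5a_V².
∂π/∂a_V = 283 − 2a_R − 10a_V = 0, so a_V = 28.3 − 0.2a_R.
The reaction-function slope is −0.2, so a 20-unit rise in a_R moves a_V by −0.2 × 20 = −4. Vega's best response falls — the actions are strategic substitutes.

-4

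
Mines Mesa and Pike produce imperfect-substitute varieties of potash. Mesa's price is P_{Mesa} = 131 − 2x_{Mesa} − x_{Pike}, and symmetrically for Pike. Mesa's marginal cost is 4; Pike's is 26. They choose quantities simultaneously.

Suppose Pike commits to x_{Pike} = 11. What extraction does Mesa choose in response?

29

Mine Mesa's profit: π = x_{Mesa}(131 − 2x_{Mesa} − x_{Pike}) − 4x_{Mesa}.
∂π/∂x_{Mesa} = 127 − 4x_{Mesa} − x_{Pike} = 0 ⇒ x_{Mesa} = 31.75 − 0.25x_{Pike}.
At x_{Pike} = 11: x_{Mesa} = 31.75 − 0.25·11 = 29.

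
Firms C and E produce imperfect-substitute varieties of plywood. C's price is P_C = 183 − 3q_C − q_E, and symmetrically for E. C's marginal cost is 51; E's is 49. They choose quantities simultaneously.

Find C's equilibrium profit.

Firm C's profit: π = q_C(183 − 3q_C − q_E) − 51q_C.
∂π/∂q_C = 132 − 6q_C − q_E = 0 ⇒ q_C = 22 − (1/6)q_E.
Similarly q_E = 67/3 − (1/6)q_C.
Solving the two reaction functions simultaneously: (1 − (−1/6)(−1/6))q_C = 22 − (1/6)·(67/3), so (35/36)q_C = 329/18 and q_C = 18.8.
Then q_E = 67/3 − (1/6)·18.8 = 19.2.
P_C = 183 − 3·18.8 − 19.2 = 107.4.
Profit = (107.4 − 51)·18.8 = 1060.32.

1060.32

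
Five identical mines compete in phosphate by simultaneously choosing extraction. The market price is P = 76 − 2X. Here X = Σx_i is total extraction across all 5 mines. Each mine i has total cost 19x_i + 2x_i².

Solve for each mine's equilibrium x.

A representative mine's profit is π_i = x_i(76 − 2X) − 19x_i − 2x_i², with X = x_i + Σ_{j≠i} x_j.
First-order condition: 57 − 8x_i − 2Σ_{j≠i} x_j = 0.
In a symmetric equilibrium every mine chooses the same x, so Σ_{j≠i} x_j = 4x. The condition becomes 57 − 16x = 0, giving x = 57/16 = 3.5625.

3.5625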